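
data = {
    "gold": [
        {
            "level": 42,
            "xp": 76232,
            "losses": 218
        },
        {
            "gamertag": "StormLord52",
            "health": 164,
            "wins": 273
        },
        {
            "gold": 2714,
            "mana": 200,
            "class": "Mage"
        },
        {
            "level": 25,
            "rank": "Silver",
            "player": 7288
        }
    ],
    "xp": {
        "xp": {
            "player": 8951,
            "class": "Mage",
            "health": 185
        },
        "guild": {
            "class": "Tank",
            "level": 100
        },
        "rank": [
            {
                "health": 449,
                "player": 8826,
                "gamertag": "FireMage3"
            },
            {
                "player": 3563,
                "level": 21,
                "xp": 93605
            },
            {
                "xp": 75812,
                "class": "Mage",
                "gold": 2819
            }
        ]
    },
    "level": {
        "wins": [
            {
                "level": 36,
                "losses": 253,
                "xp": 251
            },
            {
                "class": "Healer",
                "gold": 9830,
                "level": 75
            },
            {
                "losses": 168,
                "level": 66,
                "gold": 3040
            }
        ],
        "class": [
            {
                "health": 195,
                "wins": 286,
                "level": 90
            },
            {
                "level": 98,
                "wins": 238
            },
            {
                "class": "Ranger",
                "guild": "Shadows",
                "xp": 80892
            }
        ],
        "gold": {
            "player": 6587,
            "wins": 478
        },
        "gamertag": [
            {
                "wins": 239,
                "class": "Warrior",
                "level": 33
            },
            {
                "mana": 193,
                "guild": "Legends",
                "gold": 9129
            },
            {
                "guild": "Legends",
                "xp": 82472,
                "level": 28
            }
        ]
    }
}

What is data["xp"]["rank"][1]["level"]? 21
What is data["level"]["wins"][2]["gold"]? 3040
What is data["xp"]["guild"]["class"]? "Tank"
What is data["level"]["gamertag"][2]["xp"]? 82472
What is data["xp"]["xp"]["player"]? 8951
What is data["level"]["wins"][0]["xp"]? 251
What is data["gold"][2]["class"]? "Mage"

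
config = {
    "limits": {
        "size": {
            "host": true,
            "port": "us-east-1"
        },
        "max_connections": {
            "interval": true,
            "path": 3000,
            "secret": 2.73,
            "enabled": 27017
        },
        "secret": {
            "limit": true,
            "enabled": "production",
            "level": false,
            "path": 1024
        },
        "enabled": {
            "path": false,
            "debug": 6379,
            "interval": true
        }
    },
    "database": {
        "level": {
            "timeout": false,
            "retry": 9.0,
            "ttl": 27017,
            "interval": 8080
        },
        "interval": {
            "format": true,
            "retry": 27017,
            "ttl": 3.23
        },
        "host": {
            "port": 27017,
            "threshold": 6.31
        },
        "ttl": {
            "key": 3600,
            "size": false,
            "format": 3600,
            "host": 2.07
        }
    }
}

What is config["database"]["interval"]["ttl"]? 3.23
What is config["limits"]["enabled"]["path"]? False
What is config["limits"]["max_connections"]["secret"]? 2.73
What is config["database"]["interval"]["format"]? True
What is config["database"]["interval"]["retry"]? 27017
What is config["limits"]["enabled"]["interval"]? True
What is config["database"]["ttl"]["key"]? 3600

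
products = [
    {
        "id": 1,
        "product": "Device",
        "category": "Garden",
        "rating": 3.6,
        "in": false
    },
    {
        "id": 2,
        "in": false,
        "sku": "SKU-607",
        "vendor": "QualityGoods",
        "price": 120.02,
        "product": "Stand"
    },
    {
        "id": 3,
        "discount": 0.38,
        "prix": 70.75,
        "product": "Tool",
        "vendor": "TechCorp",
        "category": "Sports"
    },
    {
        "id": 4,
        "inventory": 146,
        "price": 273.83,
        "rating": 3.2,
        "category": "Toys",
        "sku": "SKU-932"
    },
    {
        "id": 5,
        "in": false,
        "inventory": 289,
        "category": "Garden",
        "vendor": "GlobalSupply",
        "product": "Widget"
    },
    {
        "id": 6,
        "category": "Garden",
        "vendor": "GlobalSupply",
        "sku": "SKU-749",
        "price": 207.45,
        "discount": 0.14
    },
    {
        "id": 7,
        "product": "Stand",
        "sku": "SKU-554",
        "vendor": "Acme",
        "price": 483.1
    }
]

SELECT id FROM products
[1, 2, 3, 4, 5, 6, 7]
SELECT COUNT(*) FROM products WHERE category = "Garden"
3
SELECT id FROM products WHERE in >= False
[1, 2, 5]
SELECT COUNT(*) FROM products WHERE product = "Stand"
2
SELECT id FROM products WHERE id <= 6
[1, 2, 3, 4, 5, 6]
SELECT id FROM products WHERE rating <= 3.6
[1, 4]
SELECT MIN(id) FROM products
1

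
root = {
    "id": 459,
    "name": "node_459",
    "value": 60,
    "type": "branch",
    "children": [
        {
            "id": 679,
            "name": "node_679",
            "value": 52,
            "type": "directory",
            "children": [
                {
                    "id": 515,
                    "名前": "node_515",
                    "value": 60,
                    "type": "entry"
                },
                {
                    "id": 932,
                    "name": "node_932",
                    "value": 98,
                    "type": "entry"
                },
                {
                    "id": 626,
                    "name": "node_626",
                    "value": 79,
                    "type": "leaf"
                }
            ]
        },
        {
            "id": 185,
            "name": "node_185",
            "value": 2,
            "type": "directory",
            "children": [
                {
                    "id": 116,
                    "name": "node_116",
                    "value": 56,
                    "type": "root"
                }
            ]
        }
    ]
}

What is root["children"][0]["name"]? "node_679"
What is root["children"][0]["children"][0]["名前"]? "node_515"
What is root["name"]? "node_459"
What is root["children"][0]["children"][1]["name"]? "node_932"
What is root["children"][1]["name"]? "node_185"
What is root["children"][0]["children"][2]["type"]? "leaf"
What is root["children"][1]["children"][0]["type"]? "root"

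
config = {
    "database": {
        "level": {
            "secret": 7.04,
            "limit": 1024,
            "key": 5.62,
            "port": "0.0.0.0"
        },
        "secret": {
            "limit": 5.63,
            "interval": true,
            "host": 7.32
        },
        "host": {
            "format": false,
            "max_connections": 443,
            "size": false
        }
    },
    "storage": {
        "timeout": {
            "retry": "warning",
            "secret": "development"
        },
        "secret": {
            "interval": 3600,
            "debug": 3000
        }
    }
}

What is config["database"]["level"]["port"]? "0.0.0.0"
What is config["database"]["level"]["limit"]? 1024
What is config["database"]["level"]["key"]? 5.62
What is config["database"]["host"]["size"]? False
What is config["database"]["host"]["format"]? False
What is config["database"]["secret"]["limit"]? 5.63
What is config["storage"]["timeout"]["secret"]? "development"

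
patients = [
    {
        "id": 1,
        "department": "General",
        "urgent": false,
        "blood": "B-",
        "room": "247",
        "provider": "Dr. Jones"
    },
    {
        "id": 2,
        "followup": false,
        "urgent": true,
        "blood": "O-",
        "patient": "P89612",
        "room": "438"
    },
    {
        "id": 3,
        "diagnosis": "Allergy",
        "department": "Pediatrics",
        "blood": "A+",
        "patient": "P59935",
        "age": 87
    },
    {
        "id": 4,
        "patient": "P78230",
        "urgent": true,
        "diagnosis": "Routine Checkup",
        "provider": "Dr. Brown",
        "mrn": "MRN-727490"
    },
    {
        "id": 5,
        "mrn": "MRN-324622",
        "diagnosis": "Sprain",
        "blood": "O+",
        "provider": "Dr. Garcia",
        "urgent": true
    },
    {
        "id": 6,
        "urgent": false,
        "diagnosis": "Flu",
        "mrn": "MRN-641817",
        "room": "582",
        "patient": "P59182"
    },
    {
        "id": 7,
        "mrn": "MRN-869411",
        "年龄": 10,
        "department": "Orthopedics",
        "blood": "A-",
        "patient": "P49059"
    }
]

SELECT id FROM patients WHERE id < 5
[1, 2, 3, 4]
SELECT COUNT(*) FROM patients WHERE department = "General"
1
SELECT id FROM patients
[1, 2, 3, 4, 5, 6, 7]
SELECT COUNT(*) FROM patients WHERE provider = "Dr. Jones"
1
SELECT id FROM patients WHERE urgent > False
[2, 4, 5]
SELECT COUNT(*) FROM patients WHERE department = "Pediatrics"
1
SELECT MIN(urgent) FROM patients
False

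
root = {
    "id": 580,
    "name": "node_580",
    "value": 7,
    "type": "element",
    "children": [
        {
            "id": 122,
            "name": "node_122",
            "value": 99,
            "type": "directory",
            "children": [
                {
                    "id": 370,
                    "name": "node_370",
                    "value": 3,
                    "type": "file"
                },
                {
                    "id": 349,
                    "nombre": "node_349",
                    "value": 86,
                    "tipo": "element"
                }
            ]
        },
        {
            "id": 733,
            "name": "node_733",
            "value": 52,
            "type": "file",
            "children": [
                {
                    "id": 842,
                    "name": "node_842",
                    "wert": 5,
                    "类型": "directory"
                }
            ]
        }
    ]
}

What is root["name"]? "node_580"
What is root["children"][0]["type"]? "directory"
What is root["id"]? 580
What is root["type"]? "element"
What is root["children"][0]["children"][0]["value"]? 3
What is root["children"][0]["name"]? "node_122"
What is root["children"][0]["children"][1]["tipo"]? "element"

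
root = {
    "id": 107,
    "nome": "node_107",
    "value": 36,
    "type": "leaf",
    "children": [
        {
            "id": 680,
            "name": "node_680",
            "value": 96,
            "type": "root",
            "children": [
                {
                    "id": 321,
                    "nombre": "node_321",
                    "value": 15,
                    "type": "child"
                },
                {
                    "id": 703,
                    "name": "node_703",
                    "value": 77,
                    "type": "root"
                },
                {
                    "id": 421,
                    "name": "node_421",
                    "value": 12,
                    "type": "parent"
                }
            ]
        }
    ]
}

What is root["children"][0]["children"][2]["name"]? "node_421"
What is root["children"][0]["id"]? 680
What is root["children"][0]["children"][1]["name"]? "node_703"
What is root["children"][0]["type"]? "root"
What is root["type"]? "leaf"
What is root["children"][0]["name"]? "node_680"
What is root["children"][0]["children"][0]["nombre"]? "node_321"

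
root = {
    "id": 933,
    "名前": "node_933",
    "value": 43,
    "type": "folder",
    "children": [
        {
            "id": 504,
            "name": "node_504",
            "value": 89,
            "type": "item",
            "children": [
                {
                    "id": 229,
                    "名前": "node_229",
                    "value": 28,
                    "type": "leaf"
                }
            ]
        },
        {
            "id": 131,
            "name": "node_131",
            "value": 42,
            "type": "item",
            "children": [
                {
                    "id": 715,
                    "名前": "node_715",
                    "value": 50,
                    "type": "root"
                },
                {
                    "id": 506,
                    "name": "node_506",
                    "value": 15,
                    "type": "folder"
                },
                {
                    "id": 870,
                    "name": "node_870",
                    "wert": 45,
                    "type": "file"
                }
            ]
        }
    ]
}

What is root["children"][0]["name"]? "node_504"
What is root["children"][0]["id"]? 504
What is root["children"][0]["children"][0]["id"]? 229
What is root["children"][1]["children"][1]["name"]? "node_506"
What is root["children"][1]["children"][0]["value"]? 50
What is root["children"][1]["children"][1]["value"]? 15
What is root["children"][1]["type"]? "item"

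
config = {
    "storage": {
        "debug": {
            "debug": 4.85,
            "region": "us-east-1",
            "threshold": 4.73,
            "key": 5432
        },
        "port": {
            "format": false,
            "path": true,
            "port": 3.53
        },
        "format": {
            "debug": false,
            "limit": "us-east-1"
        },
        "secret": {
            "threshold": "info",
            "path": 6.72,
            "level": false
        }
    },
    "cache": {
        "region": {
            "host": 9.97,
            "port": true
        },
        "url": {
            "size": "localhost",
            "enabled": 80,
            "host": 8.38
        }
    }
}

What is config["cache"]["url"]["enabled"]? 80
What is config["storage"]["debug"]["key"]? 5432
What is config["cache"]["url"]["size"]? "localhost"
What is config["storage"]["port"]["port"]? 3.53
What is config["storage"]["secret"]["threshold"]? "info"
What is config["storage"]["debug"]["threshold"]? 4.73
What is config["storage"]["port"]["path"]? True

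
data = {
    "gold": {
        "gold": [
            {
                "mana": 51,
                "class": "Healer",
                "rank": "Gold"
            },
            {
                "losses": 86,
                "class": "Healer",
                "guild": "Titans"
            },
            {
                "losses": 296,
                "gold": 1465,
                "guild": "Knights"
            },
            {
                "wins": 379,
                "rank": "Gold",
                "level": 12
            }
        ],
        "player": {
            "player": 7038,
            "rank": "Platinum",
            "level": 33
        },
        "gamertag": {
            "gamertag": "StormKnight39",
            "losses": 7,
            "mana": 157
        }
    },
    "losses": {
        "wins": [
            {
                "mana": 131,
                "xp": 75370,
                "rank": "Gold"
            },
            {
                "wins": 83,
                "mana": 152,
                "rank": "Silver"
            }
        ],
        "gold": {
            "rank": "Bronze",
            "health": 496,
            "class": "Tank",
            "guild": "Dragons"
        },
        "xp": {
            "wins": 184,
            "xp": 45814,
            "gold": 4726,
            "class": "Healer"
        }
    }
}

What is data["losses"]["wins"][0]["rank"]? "Gold"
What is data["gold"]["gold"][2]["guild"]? "Knights"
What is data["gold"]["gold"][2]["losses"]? 296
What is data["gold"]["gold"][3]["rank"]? "Gold"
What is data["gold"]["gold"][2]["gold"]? 1465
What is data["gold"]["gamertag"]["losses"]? 7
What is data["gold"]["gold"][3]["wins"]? 379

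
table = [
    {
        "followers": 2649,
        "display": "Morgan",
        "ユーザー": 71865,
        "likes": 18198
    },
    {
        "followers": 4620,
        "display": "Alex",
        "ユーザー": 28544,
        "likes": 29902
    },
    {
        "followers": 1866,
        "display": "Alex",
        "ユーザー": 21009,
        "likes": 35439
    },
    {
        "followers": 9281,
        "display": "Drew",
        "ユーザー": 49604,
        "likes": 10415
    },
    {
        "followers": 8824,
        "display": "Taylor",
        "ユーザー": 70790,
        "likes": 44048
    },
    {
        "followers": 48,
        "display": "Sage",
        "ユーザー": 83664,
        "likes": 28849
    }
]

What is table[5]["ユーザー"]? 83664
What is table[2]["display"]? "Alex"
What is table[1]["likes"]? 29902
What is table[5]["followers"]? 48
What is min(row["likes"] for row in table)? 10415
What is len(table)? 6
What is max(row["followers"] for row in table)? 9281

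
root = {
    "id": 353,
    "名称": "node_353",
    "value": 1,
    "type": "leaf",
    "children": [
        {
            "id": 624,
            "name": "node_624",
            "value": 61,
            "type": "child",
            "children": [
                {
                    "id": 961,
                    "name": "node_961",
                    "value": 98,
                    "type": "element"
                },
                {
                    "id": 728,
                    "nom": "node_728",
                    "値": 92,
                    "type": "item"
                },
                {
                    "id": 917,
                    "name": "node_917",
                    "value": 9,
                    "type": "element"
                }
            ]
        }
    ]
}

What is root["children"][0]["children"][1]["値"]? 92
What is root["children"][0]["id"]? 624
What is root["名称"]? "node_353"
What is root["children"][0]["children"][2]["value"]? 9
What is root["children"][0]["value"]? 61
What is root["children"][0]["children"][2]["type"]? "element"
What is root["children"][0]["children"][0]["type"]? "element"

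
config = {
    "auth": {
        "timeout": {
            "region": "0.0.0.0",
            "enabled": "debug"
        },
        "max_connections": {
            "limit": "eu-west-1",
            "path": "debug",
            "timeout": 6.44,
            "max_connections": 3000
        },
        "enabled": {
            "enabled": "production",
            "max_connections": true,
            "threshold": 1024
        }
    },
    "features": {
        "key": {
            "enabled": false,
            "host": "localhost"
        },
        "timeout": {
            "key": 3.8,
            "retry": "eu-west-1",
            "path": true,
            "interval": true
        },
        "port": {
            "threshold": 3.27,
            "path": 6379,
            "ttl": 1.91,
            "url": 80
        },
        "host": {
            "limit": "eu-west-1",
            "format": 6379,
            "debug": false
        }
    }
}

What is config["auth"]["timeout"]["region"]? "0.0.0.0"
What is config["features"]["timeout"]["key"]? 3.8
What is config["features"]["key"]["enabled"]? False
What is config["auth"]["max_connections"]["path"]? "debug"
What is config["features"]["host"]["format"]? 6379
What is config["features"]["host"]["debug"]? False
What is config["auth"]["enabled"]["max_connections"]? True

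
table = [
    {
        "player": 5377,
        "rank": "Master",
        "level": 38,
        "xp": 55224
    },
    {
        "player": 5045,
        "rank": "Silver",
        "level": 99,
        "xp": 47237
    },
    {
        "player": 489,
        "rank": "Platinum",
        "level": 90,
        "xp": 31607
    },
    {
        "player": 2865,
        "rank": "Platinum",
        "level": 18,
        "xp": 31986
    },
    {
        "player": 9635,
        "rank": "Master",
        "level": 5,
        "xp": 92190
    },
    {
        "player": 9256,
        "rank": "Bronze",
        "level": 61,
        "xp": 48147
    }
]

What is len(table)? 6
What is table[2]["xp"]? 31607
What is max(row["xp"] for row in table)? 92190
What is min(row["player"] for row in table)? 489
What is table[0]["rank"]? "Master"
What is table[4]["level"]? 5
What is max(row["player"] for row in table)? 9635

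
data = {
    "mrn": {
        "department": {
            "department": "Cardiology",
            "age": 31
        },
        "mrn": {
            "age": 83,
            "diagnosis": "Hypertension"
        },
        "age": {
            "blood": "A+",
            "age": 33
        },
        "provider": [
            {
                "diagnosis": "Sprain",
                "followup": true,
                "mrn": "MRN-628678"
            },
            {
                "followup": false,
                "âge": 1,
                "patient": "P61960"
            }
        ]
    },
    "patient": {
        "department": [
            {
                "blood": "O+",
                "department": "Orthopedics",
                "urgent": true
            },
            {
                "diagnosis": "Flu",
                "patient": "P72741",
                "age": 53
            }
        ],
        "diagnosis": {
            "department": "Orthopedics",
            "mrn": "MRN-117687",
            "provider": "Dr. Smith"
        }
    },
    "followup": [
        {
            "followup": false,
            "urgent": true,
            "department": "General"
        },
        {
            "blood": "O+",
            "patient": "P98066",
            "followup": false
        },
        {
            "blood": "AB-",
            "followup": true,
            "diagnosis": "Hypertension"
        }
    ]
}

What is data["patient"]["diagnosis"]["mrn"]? "MRN-117687"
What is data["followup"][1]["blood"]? "O+"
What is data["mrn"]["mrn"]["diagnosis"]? "Hypertension"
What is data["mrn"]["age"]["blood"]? "A+"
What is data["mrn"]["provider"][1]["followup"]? False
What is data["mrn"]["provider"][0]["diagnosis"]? "Sprain"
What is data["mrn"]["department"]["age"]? 31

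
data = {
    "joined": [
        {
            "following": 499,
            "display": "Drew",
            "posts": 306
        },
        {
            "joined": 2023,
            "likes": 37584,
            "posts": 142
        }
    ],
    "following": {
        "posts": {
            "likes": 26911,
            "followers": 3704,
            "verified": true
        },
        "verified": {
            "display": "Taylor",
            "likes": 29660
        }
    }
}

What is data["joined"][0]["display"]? "Drew"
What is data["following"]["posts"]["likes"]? 26911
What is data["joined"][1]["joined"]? 2023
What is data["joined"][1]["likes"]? 37584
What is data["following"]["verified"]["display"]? "Taylor"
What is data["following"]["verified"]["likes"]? 29660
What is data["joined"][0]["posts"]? 306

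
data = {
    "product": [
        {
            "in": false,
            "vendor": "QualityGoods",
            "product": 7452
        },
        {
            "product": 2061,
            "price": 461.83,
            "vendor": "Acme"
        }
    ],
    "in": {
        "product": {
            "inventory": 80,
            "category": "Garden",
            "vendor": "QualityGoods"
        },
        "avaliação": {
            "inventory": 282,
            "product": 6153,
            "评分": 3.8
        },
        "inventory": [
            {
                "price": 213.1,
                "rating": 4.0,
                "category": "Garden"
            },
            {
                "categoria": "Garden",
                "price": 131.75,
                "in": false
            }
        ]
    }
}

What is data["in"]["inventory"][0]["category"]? "Garden"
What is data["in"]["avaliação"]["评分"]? 3.8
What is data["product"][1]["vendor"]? "Acme"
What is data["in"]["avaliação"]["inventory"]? 282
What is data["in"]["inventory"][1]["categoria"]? "Garden"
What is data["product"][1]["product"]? 2061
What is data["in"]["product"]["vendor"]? "QualityGoods"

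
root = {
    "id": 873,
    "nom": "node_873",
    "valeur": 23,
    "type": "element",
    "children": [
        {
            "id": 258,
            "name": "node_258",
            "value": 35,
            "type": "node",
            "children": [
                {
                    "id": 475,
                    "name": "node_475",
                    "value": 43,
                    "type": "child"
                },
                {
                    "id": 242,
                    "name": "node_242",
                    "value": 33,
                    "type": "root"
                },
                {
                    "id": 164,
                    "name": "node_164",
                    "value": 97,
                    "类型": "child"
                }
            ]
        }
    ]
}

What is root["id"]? 873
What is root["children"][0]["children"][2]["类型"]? "child"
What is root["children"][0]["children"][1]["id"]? 242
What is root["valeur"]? 23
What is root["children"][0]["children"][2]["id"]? 164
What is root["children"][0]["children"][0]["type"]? "child"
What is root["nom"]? "node_873"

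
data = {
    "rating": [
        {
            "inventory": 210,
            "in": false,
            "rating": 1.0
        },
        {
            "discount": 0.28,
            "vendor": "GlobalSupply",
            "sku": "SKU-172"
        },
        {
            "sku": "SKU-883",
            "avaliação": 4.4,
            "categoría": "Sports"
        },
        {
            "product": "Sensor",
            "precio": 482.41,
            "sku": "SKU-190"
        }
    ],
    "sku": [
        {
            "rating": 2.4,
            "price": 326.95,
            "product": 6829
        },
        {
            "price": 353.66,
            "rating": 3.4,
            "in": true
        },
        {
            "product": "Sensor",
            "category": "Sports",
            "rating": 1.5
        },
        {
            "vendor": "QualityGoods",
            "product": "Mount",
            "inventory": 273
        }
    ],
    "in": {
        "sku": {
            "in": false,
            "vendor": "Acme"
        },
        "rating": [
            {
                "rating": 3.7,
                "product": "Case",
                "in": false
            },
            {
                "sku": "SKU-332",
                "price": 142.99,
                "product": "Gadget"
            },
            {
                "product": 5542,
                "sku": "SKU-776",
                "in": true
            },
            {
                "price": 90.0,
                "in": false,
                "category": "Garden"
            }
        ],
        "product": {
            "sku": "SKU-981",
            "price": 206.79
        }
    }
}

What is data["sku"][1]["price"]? 353.66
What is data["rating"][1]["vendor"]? "GlobalSupply"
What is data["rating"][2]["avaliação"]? 4.4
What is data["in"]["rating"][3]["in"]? False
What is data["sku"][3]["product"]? "Mount"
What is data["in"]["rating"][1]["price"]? 142.99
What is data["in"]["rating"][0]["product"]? "Case"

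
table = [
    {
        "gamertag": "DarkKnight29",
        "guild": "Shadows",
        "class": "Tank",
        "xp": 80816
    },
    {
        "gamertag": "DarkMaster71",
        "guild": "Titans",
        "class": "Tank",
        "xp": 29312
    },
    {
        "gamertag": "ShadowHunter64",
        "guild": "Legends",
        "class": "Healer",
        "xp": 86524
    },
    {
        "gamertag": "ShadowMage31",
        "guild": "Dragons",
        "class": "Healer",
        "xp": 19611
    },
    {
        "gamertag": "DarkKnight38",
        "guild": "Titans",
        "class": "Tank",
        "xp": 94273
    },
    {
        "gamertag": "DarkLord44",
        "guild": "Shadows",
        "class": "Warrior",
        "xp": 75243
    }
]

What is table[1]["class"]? "Tank"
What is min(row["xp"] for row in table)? 19611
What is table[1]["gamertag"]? "DarkMaster71"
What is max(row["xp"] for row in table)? 94273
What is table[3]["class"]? "Healer"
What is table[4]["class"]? "Tank"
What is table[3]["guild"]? "Dragons"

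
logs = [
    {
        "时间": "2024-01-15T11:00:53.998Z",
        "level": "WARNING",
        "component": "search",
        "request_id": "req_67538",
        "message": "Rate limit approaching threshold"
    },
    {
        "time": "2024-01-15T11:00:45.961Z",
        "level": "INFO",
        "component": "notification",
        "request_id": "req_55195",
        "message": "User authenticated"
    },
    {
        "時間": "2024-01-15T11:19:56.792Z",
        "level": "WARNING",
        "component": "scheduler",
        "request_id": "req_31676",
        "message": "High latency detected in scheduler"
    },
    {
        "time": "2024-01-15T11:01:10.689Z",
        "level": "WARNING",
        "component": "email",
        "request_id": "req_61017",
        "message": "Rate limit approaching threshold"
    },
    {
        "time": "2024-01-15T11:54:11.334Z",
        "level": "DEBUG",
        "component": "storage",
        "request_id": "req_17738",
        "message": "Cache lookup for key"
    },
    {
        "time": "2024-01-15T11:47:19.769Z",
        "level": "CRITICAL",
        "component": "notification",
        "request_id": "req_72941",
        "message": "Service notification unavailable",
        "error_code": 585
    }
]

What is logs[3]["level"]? "WARNING"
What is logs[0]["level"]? "WARNING"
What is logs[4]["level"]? "DEBUG"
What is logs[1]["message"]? "User authenticated"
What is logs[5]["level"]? "CRITICAL"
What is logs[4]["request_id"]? "req_17738"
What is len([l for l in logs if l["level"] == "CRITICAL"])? 1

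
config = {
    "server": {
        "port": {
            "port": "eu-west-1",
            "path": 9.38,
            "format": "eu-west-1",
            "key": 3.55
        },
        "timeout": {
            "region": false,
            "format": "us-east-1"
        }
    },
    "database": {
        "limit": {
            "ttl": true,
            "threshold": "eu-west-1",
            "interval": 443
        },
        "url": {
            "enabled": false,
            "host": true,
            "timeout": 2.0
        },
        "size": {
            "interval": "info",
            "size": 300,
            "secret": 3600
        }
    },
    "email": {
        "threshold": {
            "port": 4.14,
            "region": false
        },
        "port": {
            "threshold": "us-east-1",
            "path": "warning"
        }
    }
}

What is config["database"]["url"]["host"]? True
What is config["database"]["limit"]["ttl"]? True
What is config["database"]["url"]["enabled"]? False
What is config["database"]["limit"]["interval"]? 443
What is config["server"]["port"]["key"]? 3.55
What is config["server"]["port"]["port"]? "eu-west-1"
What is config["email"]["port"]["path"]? "warning"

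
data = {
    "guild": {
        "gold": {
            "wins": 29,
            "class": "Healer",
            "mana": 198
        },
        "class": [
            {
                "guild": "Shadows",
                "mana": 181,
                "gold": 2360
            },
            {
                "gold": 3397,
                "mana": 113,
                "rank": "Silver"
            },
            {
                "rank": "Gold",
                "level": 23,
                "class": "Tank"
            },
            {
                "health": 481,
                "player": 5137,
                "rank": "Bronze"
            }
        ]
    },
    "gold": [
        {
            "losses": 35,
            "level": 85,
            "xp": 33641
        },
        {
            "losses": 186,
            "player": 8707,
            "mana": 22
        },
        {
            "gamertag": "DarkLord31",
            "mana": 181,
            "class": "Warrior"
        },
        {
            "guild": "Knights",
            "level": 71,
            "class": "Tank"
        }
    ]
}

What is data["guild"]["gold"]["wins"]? 29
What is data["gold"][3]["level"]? 71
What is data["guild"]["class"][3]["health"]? 481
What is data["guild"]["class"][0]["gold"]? 2360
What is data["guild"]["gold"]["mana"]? 198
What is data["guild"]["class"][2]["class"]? "Tank"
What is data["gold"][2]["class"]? "Warrior"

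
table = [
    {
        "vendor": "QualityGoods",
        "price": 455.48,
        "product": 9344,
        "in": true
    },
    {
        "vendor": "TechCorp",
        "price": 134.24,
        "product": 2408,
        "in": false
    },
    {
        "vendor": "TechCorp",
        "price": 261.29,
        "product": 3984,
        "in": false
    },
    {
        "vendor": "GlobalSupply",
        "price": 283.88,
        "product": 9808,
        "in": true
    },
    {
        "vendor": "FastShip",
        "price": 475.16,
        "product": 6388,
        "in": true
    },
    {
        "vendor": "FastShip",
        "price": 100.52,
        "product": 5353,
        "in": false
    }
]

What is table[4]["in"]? True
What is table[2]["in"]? False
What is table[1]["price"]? 134.24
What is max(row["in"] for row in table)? True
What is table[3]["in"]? True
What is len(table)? 6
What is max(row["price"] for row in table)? 475.16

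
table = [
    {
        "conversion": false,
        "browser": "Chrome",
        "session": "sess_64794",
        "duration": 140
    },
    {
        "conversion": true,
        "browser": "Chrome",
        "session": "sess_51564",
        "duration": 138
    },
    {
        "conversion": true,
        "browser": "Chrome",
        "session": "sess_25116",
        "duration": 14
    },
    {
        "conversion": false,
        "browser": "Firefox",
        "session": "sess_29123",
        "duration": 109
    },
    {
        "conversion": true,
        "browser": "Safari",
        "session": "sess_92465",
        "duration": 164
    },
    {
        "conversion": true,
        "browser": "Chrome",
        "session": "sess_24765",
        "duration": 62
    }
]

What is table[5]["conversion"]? True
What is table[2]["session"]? "sess_25116"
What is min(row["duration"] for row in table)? 14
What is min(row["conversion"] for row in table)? False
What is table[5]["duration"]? 62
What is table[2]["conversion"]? True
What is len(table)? 6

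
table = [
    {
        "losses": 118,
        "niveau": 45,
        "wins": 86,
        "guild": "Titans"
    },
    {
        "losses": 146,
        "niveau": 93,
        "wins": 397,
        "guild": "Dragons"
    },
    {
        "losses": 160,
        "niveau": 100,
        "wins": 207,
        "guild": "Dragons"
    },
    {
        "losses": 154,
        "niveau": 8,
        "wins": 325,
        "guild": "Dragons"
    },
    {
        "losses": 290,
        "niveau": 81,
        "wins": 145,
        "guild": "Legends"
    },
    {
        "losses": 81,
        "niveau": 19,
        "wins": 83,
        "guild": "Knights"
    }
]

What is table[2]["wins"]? 207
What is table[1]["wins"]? 397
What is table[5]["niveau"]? 19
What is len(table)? 6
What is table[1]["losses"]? 146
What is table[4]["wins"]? 145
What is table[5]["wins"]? 83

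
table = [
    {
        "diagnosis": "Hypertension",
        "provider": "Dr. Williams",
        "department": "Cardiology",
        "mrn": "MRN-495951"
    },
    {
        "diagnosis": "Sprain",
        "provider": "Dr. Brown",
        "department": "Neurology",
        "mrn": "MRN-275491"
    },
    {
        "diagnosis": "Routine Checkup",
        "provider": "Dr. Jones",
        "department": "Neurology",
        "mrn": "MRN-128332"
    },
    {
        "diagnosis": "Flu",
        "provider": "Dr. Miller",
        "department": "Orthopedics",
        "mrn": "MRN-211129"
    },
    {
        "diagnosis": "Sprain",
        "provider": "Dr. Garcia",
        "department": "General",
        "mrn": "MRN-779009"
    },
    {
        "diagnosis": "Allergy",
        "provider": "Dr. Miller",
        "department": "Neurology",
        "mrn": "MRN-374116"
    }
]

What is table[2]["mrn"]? "MRN-128332"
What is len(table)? 6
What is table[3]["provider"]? "Dr. Miller"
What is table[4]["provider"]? "Dr. Garcia"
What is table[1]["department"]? "Neurology"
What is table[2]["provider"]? "Dr. Jones"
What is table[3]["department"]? "Orthopedics"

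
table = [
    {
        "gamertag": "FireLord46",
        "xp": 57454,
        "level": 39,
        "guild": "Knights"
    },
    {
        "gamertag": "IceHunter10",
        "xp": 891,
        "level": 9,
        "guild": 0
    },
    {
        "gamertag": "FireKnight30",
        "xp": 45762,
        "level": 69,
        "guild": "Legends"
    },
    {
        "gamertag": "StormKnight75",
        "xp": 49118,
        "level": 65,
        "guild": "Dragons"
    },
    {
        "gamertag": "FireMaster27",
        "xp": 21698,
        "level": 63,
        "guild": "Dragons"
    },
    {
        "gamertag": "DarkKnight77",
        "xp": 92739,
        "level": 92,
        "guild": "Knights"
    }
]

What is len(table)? 6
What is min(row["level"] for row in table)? 9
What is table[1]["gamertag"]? "IceHunter10"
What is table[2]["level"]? 69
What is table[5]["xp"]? 92739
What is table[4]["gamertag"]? "FireMaster27"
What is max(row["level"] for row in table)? 92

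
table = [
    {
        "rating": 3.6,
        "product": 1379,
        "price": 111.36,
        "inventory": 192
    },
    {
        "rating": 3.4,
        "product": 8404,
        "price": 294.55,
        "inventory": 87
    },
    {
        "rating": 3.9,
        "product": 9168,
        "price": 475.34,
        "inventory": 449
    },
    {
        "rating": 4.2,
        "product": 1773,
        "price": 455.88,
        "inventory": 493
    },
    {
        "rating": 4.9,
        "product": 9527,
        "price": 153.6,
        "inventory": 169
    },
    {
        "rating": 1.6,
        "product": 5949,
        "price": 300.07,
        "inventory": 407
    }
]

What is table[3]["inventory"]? 493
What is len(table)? 6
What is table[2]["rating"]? 3.9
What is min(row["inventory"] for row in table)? 87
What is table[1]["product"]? 8404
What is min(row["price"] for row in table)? 111.36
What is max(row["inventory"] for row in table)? 493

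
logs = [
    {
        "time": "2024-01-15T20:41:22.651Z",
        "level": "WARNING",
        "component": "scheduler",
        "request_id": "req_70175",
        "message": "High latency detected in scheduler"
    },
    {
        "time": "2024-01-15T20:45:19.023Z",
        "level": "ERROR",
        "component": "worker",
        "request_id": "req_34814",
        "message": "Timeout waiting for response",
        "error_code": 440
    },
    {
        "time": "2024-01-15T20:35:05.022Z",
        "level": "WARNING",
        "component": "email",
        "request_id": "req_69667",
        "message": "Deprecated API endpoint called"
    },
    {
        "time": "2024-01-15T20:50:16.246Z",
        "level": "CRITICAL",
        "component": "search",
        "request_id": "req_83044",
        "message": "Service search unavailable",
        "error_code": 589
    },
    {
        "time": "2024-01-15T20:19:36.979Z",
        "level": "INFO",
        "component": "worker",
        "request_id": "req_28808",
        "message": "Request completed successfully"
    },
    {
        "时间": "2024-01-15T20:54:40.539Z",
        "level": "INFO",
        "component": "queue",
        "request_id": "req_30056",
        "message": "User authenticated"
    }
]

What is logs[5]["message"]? "User authenticated"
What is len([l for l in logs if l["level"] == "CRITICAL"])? 1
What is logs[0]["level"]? "WARNING"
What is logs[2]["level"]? "WARNING"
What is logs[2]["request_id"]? "req_69667"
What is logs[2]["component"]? "email"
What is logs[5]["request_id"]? "req_30056"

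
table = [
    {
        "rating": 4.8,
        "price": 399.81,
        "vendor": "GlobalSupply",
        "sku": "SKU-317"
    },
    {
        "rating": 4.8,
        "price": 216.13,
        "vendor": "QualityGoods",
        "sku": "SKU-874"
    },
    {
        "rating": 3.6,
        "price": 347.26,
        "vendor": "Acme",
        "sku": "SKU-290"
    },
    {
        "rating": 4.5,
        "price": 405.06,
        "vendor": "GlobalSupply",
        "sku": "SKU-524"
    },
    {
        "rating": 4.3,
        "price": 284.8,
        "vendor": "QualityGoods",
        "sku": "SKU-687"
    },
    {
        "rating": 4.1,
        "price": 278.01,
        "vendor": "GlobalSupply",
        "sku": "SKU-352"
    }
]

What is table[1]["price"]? 216.13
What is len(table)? 6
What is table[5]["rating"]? 4.1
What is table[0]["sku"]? "SKU-317"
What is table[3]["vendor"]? "GlobalSupply"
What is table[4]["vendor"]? "QualityGoods"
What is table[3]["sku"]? "SKU-524"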